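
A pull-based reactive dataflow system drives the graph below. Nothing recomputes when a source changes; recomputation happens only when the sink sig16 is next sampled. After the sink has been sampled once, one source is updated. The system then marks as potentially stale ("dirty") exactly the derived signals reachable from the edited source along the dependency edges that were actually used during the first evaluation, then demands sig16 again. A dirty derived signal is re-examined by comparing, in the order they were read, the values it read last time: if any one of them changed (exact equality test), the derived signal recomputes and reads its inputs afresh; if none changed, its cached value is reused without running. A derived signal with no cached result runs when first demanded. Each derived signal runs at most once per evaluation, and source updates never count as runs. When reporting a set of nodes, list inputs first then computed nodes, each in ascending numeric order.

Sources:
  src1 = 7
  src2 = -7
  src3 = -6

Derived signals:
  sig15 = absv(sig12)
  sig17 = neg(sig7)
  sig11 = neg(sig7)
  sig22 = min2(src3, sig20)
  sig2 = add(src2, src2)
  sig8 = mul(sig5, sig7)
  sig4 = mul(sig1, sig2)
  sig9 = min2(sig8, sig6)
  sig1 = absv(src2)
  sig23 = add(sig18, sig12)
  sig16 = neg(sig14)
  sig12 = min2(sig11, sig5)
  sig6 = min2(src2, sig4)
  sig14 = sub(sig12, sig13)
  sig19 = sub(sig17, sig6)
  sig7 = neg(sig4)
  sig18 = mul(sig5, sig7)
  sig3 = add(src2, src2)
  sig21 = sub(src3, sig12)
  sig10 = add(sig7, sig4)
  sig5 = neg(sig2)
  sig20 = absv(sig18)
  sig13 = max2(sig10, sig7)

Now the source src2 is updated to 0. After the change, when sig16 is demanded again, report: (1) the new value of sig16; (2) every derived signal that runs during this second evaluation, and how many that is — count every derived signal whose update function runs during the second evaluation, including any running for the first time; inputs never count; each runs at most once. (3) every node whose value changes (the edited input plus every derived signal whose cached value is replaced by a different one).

New value of sig16: 0.
Derived signals that run: sig1, sig2, sig4, sig5, sig7, sig10, sig11, sig12, sig13, sig14, sig16 — 11 in total.
Values that change: src2, sig1, sig2, sig4, sig5, sig7, sig11, sig12, sig13, sig14, sig16.

First evaluation (everything demanded from the output):
  sig1 = absv(-7) = 7
  sig2 = add(-7, -7) = -14
  sig4 = mul(7, -14) = -98
  sig5 = neg(-14) = 14
  sig7 = neg(-98) = 98
  sig10 = add(98, -98) = 0
  sig11 = neg(98) = -98
  sig12 = min2(-98, 14) = -98
  sig13 = max2(0, 98) = 98
  sig14 = sub(-98, 98) = -196
  sig16 = neg(-196) = 196

Propagation after the edit:
  sig1: runs — src2 -7->0; result 0.
  sig2: runs — src2 -7->0; src2 -7->0; result 0.
  sig4: runs — sig1 7->0; sig2 -14->0; result 0.
  sig5: runs — sig2 -14->0; result 0.
  sig7: runs — sig4 -98->0; result 0.
  sig10: runs — sig7 98->0; sig4 -98->0; result 0 (same value as before).
  sig11: runs — sig7 98->0; result 0.
  sig12: runs — sig11 -98->0; sig5 14->0; result 0.
  sig13: runs — sig7 98->0; result 0.
  sig14: runs — sig12 -98->0; sig13 98->0; result 0.
  sig16: runs — sig14 -196->0; result 0.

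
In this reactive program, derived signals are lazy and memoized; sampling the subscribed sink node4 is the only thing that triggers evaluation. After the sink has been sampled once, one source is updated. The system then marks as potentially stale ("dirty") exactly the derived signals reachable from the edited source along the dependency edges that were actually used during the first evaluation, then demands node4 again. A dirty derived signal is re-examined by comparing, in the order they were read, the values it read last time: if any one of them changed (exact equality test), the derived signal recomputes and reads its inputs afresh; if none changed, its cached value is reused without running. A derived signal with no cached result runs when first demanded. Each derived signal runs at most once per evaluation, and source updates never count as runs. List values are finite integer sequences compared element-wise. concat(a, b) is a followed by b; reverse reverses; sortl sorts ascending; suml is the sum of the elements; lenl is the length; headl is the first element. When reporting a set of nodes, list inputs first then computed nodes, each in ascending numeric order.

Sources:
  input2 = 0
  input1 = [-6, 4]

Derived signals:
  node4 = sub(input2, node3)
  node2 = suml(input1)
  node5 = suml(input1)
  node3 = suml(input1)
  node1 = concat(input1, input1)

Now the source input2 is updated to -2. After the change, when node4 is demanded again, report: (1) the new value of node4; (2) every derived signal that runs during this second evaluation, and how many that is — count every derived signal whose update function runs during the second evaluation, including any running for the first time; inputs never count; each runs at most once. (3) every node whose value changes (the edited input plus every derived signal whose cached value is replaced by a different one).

Demanding node4 again yields 0.
1 derived signals run: node4.
The nodes whose values change: input2, node4.

First demand of the output computes:
  node3 = suml([-6, 4]) = -2
  node4 = sub(0, -2) = 2

After the edit, cleaning proceeds:
  node4: a read changed (input2 0->-2) — executes, giving 0.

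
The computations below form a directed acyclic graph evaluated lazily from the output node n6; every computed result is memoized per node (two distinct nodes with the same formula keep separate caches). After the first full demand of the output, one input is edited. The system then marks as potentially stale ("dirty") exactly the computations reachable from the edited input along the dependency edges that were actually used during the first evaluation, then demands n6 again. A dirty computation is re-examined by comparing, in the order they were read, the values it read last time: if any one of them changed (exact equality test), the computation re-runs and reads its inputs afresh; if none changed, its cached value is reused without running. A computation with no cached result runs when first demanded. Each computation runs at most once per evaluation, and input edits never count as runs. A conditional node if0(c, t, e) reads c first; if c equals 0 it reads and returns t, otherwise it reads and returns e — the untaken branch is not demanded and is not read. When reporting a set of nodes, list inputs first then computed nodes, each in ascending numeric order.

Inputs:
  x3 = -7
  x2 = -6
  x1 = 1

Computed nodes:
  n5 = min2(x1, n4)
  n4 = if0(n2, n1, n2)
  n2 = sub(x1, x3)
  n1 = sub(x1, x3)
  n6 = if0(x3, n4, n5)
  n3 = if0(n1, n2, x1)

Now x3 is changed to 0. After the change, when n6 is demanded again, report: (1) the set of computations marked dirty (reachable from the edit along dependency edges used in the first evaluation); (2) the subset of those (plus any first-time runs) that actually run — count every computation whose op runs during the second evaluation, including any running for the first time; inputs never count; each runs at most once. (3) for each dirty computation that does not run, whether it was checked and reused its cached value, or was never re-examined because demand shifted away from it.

The edit dirties: n2, n4, n5, n6.
3 computations run: n2, n4, n6.
Unvisited dirty nodes (no longer demanded): n5.
Note the branch switch — demand abandons n5, which is never re-examined.

First demand of the output computes:
  n2 = sub(1, -7) = 8
  n4 = if0(n2=8 -> else branch n2) = 8
  n5 = min2(1, 8) = 1
  n6 = if0(x3=-7 -> else branch n5) = 1

After the edit, cleaning proceeds:
  n2: a read changed (x3 -7->0) — executes, giving 1.
  n4: a read changed (n2 8->1; n2 8->1) — executes, giving 1.
  n5: stays stale; no demand reaches it after the flip.
  n6: a read changed (x3 -7->0) — executes, giving 1 — identical to its old value.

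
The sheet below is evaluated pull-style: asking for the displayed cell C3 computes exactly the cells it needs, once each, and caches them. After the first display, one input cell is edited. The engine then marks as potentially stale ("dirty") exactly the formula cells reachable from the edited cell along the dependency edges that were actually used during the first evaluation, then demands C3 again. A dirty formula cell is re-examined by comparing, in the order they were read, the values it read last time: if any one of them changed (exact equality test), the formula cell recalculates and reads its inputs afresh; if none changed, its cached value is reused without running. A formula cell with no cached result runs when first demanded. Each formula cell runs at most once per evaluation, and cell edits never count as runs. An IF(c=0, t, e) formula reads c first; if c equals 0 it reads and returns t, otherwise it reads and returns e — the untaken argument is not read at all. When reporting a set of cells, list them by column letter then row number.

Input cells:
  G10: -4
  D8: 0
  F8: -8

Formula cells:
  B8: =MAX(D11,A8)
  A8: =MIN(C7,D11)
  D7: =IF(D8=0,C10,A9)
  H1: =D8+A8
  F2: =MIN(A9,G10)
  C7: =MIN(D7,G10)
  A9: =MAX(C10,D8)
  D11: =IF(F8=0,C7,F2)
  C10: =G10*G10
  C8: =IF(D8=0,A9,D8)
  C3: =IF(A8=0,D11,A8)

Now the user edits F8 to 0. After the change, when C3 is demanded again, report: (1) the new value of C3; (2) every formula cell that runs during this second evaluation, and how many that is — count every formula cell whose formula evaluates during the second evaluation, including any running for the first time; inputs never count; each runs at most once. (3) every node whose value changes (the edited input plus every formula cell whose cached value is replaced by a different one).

Demanding C3 again yields -4.
1 formula cells run: D11.
The nodes whose values change: F8.
Note the absorption at D11: it re-runs yet its value is the same, leaving the output's value untouched.

First demand of the output computes:
  C10 = -4 * -4 = 16
  A9 = MAX(16, 0) = 16
  D7 = IF(D8=0: D8=0 -> then branch C10) = 16
  C7 = MIN(16, -4) = -4
  F2 = MIN(16, -4) = -4
  D11 = IF(F8=0: F8=-8 -> else branch F2) = -4
  A8 = MIN(-4, -4) = -4
  C3 = IF(A8=0: A8=-4 -> else branch A8) = -4

After the edit, cleaning proceeds:
  D11: a read changed (F8 -8->0) — executes, giving -4 — identical to its old value.
  A8: dirty, but its reads are unchanged (C7 unchanged, D11 unchanged); cached -4 stands.
  C3: dirty, but its reads are unchanged (A8 unchanged, A8 unchanged); cached -4 stands.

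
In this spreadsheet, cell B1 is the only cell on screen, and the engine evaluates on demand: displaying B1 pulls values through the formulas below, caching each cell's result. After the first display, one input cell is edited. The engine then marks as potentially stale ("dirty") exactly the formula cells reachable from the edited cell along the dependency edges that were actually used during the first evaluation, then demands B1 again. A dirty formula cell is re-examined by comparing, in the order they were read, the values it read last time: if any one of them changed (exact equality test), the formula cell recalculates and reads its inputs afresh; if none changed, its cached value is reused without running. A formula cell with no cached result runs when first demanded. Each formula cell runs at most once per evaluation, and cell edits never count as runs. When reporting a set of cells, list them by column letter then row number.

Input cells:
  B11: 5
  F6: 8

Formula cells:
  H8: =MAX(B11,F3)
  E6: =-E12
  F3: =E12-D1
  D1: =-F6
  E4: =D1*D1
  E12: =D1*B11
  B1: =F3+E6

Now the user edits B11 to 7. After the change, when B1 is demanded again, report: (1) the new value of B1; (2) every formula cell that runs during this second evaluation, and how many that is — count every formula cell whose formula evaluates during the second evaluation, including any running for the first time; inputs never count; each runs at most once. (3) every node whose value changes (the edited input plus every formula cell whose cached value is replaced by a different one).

Initial pass — values computed on the first demand:
  D1 = -(8) = -8
  E12 = -8 * 5 = -40
  E6 = -(-40) = 40
  F3 = -40 - -8 = -32
  B1 = -32 + 40 = 8

Second demand — change propagation:
  E12: re-runs because B11 5->7; new result -56.
  E6: re-runs because E12 -40->-56; new result 56.
  F3: re-runs because E12 -40->-56; new result -48.
  B1: re-runs because F3 -32->-48; E6 40->56; new result 8 (unchanged).

B1 now evaluates to 8.
Run set: B1, E6, E12, F3 (4 run).
Changed values: B11, E6, E12, F3.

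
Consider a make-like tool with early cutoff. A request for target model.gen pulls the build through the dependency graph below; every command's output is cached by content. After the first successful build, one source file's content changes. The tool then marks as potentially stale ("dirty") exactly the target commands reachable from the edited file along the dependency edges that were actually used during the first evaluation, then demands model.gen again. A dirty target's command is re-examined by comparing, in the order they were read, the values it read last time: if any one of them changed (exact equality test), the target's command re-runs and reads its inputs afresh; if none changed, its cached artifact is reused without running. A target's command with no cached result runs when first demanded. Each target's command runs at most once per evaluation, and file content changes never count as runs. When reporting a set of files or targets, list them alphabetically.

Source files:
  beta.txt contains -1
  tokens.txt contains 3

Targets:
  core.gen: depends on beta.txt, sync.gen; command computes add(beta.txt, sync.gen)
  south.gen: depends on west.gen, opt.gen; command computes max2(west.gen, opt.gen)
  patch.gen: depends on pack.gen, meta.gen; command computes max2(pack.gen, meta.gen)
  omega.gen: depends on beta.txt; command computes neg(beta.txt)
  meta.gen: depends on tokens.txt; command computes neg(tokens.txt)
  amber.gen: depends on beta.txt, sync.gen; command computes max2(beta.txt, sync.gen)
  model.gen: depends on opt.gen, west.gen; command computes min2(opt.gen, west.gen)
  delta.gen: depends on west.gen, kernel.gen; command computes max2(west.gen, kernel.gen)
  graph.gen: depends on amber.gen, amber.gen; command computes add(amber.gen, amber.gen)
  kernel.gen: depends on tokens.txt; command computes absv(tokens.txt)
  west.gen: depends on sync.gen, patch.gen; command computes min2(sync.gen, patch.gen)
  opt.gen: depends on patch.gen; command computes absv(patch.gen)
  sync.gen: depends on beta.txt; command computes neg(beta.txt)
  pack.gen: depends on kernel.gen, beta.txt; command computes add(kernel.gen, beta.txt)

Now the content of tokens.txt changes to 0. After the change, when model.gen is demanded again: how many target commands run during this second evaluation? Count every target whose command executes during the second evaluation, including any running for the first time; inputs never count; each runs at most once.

7 target commands run: kernel.gen, meta.gen, model.gen, opt.gen, pack.gen, patch.gen, west.gen.

First demand of the output computes:
  kernel.gen = absv(3) = 3
  meta.gen = neg(3) = -3
  pack.gen = add(3, -1) = 2
  patch.gen = max2(2, -3) = 2
  opt.gen = absv(2) = 2
  sync.gen = neg(-1) = 1
  west.gen = min2(1, 2) = 1
  model.gen = min2(2, 1) = 1

After the edit, cleaning proceeds:
  kernel.gen: a read changed (tokens.txt 3->0) — executes, giving 0.
  meta.gen: a read changed (tokens.txt 3->0) — executes, giving 0.
  pack.gen: a read changed (kernel.gen 3->0) — executes, giving -1.
  patch.gen: a read changed (pack.gen 2->-1; meta.gen -3->0) — executes, giving 0.
  opt.gen: a read changed (patch.gen 2->0) — executes, giving 0.
  west.gen: a read changed (patch.gen 2->0) — executes, giving 0.
  model.gen: a read changed (opt.gen 2->0; west.gen 1->0) — executes, giving 0.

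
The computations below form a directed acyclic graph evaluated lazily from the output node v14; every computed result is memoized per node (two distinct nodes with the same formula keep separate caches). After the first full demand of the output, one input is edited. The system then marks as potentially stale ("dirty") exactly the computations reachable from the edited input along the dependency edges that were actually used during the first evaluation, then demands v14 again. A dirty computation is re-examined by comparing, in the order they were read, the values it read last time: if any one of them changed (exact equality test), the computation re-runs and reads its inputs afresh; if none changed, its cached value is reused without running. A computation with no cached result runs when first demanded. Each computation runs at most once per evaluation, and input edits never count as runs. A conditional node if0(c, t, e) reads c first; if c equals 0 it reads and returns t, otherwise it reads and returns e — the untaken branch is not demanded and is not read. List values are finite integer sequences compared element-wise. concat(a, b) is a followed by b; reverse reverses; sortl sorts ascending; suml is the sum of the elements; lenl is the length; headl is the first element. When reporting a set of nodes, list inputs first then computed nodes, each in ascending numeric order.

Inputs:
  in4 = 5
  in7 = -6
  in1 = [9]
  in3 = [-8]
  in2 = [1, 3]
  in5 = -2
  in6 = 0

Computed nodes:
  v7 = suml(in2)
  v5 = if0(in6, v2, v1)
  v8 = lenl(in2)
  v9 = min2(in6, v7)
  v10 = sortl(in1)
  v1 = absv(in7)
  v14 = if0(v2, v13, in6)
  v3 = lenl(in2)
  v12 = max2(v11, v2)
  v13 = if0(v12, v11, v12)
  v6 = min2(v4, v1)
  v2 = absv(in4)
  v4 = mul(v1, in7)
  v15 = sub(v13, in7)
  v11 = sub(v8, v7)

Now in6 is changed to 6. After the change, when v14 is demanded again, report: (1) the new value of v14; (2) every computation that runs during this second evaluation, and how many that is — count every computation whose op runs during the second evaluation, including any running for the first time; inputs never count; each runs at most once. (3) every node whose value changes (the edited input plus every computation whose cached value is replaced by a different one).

Demanding v14 again yields 6.
1 computations run: v14.
The nodes whose values change: in6, v14.

First demand of the output computes:
  v2 = absv(5) = 5
  v14 = if0(v2=5 -> else branch in6) = 0

After the edit, cleaning proceeds:
  v14: a read changed (in6 0->6) — executes, giving 6.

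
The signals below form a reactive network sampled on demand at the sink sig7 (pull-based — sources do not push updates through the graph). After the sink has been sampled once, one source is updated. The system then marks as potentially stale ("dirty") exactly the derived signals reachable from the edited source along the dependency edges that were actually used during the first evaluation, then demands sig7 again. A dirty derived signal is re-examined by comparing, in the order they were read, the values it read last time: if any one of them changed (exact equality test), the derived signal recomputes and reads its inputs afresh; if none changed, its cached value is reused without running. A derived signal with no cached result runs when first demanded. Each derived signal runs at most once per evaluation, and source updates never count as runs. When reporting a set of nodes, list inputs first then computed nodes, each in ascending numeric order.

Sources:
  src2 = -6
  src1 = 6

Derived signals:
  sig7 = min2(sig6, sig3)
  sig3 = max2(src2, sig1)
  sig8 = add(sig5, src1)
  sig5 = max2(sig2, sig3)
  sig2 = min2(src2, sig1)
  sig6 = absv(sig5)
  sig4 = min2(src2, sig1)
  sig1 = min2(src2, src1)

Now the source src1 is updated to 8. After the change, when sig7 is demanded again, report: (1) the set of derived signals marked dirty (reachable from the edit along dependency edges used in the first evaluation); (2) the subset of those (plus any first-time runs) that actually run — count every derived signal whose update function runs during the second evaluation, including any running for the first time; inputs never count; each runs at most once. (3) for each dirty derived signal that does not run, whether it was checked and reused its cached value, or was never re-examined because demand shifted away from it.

Initial pass — values computed on the first demand:
  sig1 = min2(-6, 6) = -6
  sig2 = min2(-6, -6) = -6
  sig3 = max2(-6, -6) = -6
  sig5 = max2(-6, -6) = -6
  sig6 = absv(-6) = 6
  sig7 = min2(6, -6) = -6

Second demand — change propagation:
  sig1: re-runs because src1 6->8; new result -6 (unchanged).
  sig2: re-examined; everything it read last time is the same (src2 unchanged, sig1 unchanged) — cache -6 kept, no run.
  sig3: re-examined; everything it read last time is the same (src2 unchanged, sig1 unchanged) — cache -6 kept, no run.
  sig5: re-examined; everything it read last time is the same (sig2 unchanged, sig3 unchanged) — cache -6 kept, no run.
  sig6: re-examined; everything it read last time is the same (sig5 unchanged) — cache 6 kept, no run.
  sig7: re-examined; everything it read last time is the same (sig6 unchanged, sig3 unchanged) — cache -6 kept, no run.

The important point: sig1 recomputes to an identical value, and the output ends up unchanged.

Dirty set: sig1, sig2, sig3, sig5, sig6, sig7.
Run set: sig1 (1 run).
Re-examined without running (cache reused): sig2, sig3, sig5, sig6, sig7.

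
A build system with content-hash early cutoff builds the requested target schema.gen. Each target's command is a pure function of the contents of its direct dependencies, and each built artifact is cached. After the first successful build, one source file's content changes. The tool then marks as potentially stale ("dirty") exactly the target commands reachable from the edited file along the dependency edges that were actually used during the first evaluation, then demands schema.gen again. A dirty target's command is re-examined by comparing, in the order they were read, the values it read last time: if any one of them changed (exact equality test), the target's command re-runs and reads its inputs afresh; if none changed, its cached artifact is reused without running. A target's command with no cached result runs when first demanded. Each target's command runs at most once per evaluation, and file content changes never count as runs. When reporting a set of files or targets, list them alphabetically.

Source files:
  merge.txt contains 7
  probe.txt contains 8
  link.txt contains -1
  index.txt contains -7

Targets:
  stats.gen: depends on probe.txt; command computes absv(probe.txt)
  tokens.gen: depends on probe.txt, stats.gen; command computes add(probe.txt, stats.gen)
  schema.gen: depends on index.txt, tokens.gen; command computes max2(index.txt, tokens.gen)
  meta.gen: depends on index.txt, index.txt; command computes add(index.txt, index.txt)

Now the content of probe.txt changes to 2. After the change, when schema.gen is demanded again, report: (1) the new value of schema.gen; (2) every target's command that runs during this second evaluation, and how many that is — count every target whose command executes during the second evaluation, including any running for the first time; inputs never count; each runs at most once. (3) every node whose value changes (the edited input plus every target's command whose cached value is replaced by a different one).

First evaluation (everything demanded from the output):
  stats.gen = absv(8) = 8
  tokens.gen = add(8, 8) = 16
  schema.gen = max2(-7, 16) = 16

Propagation after the edit:
  stats.gen: runs — probe.txt 8->2; result 2.
  tokens.gen: runs — probe.txt 8->2; stats.gen 8->2; result 4.
  schema.gen: runs — tokens.gen 16->4; result 4.

New value of schema.gen: 4.
Target commands that run: schema.gen, stats.gen, tokens.gen — 3 in total.
Values that change: probe.txt, schema.gen, stats.gen, tokens.gen.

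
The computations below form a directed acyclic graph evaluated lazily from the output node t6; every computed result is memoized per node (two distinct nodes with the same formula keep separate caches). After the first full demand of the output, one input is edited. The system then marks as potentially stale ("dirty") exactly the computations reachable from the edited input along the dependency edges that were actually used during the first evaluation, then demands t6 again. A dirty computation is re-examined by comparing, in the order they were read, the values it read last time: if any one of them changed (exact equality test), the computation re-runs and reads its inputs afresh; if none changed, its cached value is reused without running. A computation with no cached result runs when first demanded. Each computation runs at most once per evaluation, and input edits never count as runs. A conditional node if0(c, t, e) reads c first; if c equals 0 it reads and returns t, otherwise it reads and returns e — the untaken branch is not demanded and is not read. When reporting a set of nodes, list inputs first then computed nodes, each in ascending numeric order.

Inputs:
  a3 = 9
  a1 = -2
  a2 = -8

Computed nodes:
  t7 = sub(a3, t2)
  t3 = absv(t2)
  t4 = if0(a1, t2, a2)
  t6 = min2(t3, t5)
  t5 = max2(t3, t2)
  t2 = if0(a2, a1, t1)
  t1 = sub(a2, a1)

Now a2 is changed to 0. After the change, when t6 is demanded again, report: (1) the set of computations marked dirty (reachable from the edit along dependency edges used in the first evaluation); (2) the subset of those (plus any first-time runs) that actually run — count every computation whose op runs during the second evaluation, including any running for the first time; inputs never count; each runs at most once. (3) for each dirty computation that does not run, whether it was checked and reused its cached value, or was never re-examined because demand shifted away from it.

The edit dirties: t1, t2, t3, t5, t6.
4 computations run: t2, t3, t5, t6.
Unvisited dirty nodes (no longer demanded): t1.
Note the branch switch — demand abandons t1, which is never re-examined.

First demand of the output computes:
  t1 = sub(-8, -2) = -6
  t2 = if0(a2=-8 -> else branch t1) = -6
  t3 = absv(-6) = 6
  t5 = max2(6, -6) = 6
  t6 = min2(6, 6) = 6

After the edit, cleaning proceeds:
  t1: stays stale; no demand reaches it after the flip.
  t2: a read changed (a2 -8->0) — executes, giving -2.
  t3: a read changed (t2 -6->-2) — executes, giving 2.
  t5: a read changed (t3 6->2; t2 -6->-2) — executes, giving 2.
  t6: a read changed (t3 6->2; t5 6->2) — executes, giving 2.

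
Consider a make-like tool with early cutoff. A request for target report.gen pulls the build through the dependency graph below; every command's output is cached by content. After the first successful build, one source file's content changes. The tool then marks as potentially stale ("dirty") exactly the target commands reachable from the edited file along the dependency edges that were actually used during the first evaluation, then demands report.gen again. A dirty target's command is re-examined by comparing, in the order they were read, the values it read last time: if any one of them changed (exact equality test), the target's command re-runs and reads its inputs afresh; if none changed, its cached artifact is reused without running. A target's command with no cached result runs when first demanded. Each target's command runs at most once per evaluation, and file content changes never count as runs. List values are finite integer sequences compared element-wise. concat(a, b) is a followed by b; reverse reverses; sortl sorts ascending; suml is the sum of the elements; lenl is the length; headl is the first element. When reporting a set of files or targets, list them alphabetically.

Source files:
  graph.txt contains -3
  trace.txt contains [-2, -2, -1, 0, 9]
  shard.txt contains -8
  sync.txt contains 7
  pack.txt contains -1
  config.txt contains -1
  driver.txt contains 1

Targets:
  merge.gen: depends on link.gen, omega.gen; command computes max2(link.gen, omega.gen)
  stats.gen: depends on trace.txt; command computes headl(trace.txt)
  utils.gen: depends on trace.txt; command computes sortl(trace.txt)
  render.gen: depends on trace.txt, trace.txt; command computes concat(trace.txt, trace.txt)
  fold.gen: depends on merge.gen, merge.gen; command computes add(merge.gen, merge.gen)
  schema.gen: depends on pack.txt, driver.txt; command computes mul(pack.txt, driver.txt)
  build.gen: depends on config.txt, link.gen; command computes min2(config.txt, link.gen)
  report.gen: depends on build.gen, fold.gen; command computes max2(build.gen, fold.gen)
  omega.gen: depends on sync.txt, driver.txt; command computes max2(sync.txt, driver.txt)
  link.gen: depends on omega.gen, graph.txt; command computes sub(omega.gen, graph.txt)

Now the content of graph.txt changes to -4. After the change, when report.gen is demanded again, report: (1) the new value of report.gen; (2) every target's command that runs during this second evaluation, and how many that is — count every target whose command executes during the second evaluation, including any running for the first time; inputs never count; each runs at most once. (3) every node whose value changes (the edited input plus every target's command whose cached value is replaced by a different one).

Demanding report.gen again yields 22.
5 target commands run: build.gen, fold.gen, link.gen, merge.gen, report.gen.
The nodes whose values change: fold.gen, graph.txt, link.gen, merge.gen, report.gen.

First demand of the output computes:
  omega.gen = max2(7, 1) = 7
  link.gen = sub(7, -3) = 10
  build.gen = min2(-1, 10) = -1
  merge.gen = max2(10, 7) = 10
  fold.gen = add(10, 10) = 20
  report.gen = max2(-1, 20) = 20

After the edit, cleaning proceeds:
  link.gen: a read changed (graph.txt -3->-4) — executes, giving 11.
  build.gen: a read changed (link.gen 10->11) — executes, giving -1 — identical to its old value.
  merge.gen: a read changed (link.gen 10->11) — executes, giving 11.
  fold.gen: a read changed (merge.gen 10->11; merge.gen 10->11) — executes, giving 22.
  report.gen: a read changed (fold.gen 20->22) — executes, giving 22.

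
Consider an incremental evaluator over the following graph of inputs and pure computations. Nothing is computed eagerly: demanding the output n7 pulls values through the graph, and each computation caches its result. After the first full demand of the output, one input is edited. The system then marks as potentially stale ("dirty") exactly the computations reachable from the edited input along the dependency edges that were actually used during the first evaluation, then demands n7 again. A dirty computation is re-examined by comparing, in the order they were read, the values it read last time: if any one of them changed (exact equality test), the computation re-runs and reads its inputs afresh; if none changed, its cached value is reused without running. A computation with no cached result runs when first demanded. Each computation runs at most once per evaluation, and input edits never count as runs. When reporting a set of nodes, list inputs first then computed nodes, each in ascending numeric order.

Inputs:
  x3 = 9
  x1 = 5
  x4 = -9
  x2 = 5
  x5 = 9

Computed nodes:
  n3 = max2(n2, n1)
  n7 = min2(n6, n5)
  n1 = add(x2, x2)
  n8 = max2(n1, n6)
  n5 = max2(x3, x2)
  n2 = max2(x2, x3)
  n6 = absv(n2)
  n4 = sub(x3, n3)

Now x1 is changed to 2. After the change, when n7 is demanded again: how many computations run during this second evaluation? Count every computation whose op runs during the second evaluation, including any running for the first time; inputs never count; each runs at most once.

Initial pass — values computed on the first demand:
  n2 = max2(5, 9) = 9
  n5 = max2(9, 5) = 9
  n6 = absv(9) = 9
  n7 = min2(9, 9) = 9

Second demand — change propagation:
  no demanded computation ever read x1, so the edit dirties nothing and nothing runs.

The important point: nothing the output needs ever reads x1, so the edit is invisible to it.

Run set: none (0 run).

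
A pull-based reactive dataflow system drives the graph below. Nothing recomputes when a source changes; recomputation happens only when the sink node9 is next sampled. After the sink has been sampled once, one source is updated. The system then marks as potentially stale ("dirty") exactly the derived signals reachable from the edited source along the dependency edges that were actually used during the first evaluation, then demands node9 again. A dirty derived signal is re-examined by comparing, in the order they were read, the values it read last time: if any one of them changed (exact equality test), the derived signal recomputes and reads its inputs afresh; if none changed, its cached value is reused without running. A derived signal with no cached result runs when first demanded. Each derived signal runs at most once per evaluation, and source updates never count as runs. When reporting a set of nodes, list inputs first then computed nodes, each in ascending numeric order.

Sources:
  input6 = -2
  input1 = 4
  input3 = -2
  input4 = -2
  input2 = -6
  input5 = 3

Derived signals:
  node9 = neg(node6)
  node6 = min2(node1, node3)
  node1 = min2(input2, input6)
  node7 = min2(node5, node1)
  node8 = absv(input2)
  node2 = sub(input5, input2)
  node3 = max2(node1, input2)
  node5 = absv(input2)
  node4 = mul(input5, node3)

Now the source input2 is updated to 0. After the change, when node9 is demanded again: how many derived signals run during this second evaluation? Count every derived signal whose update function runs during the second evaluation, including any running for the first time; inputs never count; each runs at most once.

First evaluation (everything demanded from the output):
  node1 = min2(-6, -2) = -6
  node3 = max2(-6, -6) = -6
  node6 = min2(-6, -6) = -6
  node9 = neg(-6) = 6

Propagation after the edit:
  node1: runs — input2 -6->0; result -2.
  node3: runs — node1 -6->-2; input2 -6->0; result 0.
  node6: runs — node1 -6->-2; node3 -6->0; result -2.
  node9: runs — node6 -6->-2; result 2.

Derived signals that run: node1, node3, node6, node9 — 4 in total.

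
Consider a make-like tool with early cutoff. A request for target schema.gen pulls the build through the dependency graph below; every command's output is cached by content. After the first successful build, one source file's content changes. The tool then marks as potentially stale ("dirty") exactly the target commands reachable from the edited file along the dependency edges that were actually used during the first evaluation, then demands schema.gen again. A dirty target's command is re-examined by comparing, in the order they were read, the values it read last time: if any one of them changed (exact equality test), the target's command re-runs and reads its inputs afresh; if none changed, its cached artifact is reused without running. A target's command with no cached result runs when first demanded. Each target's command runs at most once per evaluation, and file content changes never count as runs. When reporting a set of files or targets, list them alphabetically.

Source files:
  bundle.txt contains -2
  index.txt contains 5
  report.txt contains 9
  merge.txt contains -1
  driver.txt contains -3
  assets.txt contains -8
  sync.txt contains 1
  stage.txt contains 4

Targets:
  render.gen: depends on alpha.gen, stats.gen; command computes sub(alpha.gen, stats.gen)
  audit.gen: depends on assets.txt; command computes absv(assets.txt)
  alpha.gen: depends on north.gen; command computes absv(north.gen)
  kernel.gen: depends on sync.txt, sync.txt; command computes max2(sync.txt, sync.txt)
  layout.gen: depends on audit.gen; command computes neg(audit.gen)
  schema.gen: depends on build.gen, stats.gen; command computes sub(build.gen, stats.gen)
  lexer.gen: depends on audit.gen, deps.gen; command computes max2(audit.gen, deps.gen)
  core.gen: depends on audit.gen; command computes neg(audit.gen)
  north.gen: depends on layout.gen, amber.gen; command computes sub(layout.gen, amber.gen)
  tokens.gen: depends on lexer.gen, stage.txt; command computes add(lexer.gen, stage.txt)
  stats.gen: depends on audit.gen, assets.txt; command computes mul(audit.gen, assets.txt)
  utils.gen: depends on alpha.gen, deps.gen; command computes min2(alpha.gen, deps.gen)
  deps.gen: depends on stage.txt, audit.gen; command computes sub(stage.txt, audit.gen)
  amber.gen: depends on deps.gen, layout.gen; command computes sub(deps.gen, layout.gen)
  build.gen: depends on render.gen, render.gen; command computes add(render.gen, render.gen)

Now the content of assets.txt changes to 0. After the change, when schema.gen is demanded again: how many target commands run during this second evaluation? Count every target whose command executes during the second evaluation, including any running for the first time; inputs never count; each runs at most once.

First demand of the output computes:
  audit.gen = absv(-8) = 8
  deps.gen = sub(4, 8) = -4
  layout.gen = neg(8) = -8
  amber.gen = sub(-4, -8) = 4
  north.gen = sub(-8, 4) = -12
  alpha.gen = absv(-12) = 12
  stats.gen = mul(8, -8) = -64
  render.gen = sub(12, -64) = 76
  build.gen = add(76, 76) = 152
  schema.gen = sub(152, -64) = 216

After the edit, cleaning proceeds:
  audit.gen: a read changed (assets.txt -8->0) — executes, giving 0.
  deps.gen: a read changed (audit.gen 8->0) — executes, giving 4.
  layout.gen: a read changed (audit.gen 8->0) — executes, giving 0.
  amber.gen: a read changed (deps.gen -4->4; layout.gen -8->0) — executes, giving 4 — identical to its old value.
  north.gen: a read changed (layout.gen -8->0) — executes, giving -4.
  alpha.gen: a read changed (north.gen -12->-4) — executes, giving 4.
  stats.gen: a read changed (audit.gen 8->0; assets.txt -8->0) — executes, giving 0.
  render.gen: a read changed (alpha.gen 12->4; stats.gen -64->0) — executes, giving 4.
  build.gen: a read changed (render.gen 76->4; render.gen 76->4) — executes, giving 8.
  schema.gen: a read changed (build.gen 152->8; stats.gen -64->0) — executes, giving 8.

10 target commands run: alpha.gen, amber.gen, audit.gen, build.gen, deps.gen, layout.gen, north.gen, render.gen, schema.gen, stats.gen.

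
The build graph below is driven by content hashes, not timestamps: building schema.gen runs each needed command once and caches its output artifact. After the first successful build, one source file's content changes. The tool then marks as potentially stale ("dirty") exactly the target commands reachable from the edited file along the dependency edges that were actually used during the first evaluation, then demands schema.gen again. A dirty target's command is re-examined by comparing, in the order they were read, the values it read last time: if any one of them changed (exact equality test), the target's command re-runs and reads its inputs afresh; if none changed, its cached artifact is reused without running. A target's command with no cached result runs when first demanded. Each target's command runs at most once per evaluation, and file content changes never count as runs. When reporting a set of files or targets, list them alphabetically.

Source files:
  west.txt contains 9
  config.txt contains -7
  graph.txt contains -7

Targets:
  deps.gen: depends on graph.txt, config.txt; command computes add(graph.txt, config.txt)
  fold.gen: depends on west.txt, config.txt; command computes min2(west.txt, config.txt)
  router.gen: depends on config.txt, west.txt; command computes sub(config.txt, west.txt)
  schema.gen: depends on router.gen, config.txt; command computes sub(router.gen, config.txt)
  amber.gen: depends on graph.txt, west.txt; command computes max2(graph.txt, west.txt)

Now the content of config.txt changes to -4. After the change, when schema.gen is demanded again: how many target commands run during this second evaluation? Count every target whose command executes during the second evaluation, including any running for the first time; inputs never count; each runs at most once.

Initial pass — values computed on the first demand:
  router.gen = sub(-7, 9) = -16
  schema.gen = sub(-16, -7) = -9

Second demand — change propagation:
  router.gen: re-runs because config.txt -7->-4; new result -13.
  schema.gen: re-runs because router.gen -16->-13; config.txt -7->-4; new result -9 (unchanged).

Run set: router.gen, schema.gen (2 run).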